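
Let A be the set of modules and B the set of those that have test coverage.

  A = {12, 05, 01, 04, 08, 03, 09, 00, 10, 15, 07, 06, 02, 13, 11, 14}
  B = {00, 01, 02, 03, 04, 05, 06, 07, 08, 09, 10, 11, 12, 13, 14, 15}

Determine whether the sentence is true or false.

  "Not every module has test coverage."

'Not every module has test coverage' holds iff A ⊄ B (|A ∖ B| ≥ 1).
|A| = 16, |A ∩ B| = 16, |A ∖ B| = 0.
So the statement is false.

False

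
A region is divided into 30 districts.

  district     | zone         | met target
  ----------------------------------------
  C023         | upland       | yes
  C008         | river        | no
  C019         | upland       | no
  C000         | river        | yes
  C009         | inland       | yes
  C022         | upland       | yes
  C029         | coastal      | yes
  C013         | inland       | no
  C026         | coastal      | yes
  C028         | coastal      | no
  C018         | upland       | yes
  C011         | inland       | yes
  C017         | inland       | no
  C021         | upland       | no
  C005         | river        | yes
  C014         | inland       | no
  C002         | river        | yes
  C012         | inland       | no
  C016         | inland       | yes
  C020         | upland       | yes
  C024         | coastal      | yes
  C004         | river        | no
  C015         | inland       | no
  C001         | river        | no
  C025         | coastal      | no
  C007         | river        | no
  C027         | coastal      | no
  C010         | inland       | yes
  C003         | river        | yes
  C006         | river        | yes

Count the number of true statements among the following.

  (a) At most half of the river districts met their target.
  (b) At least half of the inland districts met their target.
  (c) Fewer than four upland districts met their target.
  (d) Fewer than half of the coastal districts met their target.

(a) river: |A| = 9, |A ∩ B| = 5; needs |A ∩ B| ≤ |A ∖ B| — false.
(b) inland: |A| = 9, |A ∩ B| = 4; needs |A ∩ B| ≥ |A ∖ B| — false.
(c) upland: |A| = 6, |A ∩ B| = 4; needs |A ∩ B| < 4 — false.
(d) coastal: |A| = 6, |A ∩ B| = 3; needs |A ∩ B| < |A ∖ B| — false.

0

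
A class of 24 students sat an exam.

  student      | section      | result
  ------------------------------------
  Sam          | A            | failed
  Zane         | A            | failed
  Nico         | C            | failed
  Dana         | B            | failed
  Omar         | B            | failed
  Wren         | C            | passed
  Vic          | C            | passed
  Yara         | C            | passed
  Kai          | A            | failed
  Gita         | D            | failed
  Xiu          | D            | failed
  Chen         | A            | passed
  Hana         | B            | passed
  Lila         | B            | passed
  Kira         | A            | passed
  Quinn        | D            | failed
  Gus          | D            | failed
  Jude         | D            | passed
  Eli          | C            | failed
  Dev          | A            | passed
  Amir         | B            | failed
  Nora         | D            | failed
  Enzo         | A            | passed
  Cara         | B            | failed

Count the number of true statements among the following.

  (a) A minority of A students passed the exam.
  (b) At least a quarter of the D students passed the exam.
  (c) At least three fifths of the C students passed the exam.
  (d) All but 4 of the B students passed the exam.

(a) A: |A| = 7, |A ∩ B| = 4; needs |A ∩ B| < |A ∖ B| — false.
(b) D: |A| = 6, |A ∩ B| = 1; needs |A ∩ B| / |A| ≥ 1/4 — false.
(c) C: |A| = 5, |A ∩ B| = 3; needs |A ∩ B| / |A| ≥ 3/5 — true.
(d) B: |A| = 6, |A ∩ B| = 2; needs |A ∖ B| = 4 — true.

2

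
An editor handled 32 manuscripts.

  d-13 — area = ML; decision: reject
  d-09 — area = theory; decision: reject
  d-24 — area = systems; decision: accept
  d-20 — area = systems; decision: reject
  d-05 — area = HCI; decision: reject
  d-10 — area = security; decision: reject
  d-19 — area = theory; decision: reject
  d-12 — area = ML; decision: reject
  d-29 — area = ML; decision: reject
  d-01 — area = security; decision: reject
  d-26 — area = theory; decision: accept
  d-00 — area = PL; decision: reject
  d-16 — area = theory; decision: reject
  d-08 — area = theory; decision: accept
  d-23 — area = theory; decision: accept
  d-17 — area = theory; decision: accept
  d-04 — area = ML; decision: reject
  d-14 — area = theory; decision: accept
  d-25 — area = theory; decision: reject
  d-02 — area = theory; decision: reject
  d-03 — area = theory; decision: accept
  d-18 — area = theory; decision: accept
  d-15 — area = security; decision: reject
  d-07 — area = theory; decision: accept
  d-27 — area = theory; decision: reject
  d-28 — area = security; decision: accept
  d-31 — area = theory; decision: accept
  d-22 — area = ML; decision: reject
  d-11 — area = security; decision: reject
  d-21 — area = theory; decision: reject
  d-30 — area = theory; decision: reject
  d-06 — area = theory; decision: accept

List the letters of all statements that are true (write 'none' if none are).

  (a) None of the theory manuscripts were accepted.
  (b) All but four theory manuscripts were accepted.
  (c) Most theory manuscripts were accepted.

(c)

|A| = 18, |A ∩ B| = 10, |A ∖ B| = 8.
(a) A ∩ B = ∅ (|A ∩ B| = 0): fails.
(b) |A ∖ B| = 4: fails.
(c) |A ∩ B| > |A ∖ B|: holds.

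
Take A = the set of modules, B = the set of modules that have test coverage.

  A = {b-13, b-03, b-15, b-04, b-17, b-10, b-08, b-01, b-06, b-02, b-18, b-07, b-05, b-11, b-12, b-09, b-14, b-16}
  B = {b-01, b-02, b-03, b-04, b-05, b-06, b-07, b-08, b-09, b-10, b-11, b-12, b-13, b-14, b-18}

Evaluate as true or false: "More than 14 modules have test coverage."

The determiner here denotes the relation: |A ∩ B| > 14.
|A| = 18, |A ∩ B| = 15, |A ∖ B| = 3.
|A ∩ B| = 15, so the statement is true.

True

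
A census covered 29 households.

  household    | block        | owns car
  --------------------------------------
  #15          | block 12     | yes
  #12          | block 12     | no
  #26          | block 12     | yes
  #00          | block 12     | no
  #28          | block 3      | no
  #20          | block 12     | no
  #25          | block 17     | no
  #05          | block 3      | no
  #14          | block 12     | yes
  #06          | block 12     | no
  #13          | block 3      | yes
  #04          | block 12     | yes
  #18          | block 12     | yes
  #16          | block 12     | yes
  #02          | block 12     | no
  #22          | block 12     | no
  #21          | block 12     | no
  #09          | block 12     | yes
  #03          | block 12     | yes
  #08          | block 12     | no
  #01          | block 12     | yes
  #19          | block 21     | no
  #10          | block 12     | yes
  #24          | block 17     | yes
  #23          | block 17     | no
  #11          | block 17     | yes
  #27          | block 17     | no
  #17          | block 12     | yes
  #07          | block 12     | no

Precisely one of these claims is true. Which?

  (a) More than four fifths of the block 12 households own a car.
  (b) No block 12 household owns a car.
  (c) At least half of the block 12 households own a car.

|A| = 20, |A ∩ B| = 11, |A ∖ B| = 9.
(a) requires |A ∩ B| / |A| > 4/5: false.
(b) requires A ∩ B = ∅ (|A ∩ B| = 0): false.
(c) requires |A ∩ B| ≥ |A ∖ B|: true.

(c)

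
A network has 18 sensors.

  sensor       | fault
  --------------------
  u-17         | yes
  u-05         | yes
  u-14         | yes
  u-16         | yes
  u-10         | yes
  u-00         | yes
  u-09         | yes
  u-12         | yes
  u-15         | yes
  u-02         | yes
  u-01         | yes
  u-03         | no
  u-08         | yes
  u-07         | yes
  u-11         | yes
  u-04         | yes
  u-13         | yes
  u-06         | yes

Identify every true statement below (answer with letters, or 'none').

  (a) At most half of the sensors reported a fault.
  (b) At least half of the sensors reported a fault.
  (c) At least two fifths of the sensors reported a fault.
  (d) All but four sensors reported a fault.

|A| = 18, |A ∩ B| = 17, |A ∖ B| = 1.
(a) |A ∩ B| ≤ |A ∖ B|: fails.
(b) |A ∩ B| ≥ |A ∖ B|: holds.
(c) |A ∩ B| / |A| ≥ 2/5: holds.
(d) |A ∖ B| = 4: fails.

(b), (c)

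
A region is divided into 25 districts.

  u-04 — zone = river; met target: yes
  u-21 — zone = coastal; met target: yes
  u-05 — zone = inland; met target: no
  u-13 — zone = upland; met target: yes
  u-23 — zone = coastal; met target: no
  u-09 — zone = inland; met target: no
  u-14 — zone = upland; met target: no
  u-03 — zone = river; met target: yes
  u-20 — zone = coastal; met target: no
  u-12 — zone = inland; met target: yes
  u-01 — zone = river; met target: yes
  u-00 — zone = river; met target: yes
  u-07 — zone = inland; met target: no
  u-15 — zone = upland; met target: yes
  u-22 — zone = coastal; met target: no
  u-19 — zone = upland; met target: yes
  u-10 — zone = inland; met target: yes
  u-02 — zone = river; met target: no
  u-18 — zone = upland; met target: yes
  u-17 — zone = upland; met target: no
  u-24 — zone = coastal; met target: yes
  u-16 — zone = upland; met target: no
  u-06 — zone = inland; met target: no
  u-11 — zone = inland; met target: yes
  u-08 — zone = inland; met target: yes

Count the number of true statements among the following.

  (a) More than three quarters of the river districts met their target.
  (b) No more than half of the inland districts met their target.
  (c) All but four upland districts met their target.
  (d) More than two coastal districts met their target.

(a) river: |A| = 5, |A ∩ B| = 4; needs |A ∩ B| / |A| > 3/4 — true.
(b) inland: |A| = 8, |A ∩ B| = 4; needs |A ∩ B| ≤ |A ∖ B| — true.
(c) upland: |A| = 7, |A ∩ B| = 4; needs |A ∖ B| = 4 — false.
(d) coastal: |A| = 5, |A ∩ B| = 2; needs |A ∩ B| > 2 — false.

2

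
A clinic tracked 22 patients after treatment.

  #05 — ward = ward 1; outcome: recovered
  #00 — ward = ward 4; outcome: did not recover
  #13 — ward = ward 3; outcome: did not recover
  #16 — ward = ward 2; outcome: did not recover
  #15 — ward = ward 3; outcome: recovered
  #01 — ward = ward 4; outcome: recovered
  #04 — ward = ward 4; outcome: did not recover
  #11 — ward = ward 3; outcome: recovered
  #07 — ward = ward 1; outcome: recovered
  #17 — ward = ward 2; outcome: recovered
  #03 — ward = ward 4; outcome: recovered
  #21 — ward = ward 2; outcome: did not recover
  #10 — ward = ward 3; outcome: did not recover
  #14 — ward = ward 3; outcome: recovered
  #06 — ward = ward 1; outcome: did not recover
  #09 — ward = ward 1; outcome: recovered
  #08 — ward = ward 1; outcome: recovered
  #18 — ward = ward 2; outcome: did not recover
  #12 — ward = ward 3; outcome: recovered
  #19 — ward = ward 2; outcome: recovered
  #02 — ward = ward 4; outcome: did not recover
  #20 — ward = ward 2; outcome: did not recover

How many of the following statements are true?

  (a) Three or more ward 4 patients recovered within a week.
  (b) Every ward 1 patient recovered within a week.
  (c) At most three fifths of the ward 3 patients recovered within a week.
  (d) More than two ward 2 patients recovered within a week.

(a) ward 4: |A| = 5, |A ∩ B| = 2; needs |A ∩ B| ≥ 3 — false.
(b) ward 1: |A| = 5, |A ∩ B| = 4; needs A ⊆ B, i.e. every element of A is in B (|A ∖ B| = 0) — false.
(c) ward 3: |A| = 6, |A ∩ B| = 4; needs |A ∩ B| / |A| ≤ 3/5 — false.
(d) ward 2: |A| = 6, |A ∩ B| = 2; needs |A ∩ B| > 2 — false.

0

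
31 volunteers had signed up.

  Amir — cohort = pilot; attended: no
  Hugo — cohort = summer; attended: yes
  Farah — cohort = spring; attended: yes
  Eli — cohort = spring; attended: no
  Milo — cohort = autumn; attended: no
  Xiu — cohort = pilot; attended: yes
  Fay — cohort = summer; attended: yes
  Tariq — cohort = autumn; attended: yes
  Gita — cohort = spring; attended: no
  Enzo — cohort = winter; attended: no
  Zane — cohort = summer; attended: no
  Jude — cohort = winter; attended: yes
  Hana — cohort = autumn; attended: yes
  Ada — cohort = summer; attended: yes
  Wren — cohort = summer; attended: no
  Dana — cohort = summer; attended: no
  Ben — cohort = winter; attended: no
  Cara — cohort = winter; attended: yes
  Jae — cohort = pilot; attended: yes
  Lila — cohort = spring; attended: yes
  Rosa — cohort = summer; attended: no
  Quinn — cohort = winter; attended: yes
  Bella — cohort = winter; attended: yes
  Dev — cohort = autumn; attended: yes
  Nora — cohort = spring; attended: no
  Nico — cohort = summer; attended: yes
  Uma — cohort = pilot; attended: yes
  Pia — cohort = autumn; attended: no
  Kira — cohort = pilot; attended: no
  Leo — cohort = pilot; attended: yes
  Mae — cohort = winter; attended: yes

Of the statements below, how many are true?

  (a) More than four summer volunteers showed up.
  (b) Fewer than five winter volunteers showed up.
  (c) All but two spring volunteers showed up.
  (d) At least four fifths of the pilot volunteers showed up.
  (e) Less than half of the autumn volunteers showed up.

(a) summer: |A| = 8, |A ∩ B| = 4; needs |A ∩ B| > 4 — false.
(b) winter: |A| = 7, |A ∩ B| = 5; needs |A ∩ B| < 5 — false.
(c) spring: |A| = 5, |A ∩ B| = 2; needs |A ∖ B| = 2 — false.
(d) pilot: |A| = 6, |A ∩ B| = 4; needs |A ∩ B| / |A| ≥ 4/5 — false.
(e) autumn: |A| = 5, |A ∩ B| = 3; needs |A ∩ B| < |A ∖ B| — false.

0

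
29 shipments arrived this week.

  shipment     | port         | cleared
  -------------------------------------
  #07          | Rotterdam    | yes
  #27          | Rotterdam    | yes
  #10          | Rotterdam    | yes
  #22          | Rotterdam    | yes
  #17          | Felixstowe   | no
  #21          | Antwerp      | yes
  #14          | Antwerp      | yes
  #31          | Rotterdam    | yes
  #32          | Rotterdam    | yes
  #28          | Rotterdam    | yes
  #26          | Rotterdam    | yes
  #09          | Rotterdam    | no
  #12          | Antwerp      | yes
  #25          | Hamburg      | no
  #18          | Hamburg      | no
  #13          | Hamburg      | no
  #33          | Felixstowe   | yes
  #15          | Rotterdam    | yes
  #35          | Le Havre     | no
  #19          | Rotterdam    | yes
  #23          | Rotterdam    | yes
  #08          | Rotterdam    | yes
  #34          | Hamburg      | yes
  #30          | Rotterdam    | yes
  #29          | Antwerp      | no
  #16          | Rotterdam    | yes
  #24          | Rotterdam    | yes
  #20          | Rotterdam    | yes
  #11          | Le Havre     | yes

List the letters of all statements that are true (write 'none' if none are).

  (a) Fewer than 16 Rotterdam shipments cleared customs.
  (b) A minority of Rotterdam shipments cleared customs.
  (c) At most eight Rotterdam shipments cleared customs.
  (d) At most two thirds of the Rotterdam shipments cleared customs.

none

|A| = 17, |A ∩ B| = 16, |A ∖ B| = 1.
(a) |A ∩ B| < 16: fails.
(b) |A ∩ B| < |A ∖ B|: fails.
(c) |A ∩ B| ≤ 8: fails.
(d) |A ∩ B| / |A| ≤ 2/3: fails.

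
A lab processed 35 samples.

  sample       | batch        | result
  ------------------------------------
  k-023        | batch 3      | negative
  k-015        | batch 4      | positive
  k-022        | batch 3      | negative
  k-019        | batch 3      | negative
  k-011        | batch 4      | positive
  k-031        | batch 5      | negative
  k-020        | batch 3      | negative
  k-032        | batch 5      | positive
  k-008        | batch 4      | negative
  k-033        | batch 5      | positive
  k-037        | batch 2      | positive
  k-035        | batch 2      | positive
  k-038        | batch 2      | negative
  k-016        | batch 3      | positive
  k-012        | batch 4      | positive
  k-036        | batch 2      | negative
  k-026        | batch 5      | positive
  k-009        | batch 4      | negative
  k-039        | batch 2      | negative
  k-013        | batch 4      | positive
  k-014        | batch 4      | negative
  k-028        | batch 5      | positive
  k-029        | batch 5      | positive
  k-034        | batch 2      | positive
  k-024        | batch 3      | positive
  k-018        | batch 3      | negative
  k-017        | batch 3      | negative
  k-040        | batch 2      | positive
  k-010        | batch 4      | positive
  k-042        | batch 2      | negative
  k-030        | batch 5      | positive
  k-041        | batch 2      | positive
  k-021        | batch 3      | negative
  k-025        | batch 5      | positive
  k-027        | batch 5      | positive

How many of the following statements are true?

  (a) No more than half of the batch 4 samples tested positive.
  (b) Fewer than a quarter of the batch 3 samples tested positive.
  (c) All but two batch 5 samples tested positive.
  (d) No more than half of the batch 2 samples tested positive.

(a) batch 4: |A| = 8, |A ∩ B| = 5; needs |A ∩ B| ≤ |A ∖ B| — false.
(b) batch 3: |A| = 9, |A ∩ B| = 2; needs |A ∩ B| / |A| < 1/4 — true.
(c) batch 5: |A| = 9, |A ∩ B| = 8; needs |A ∖ B| = 2 — false.
(d) batch 2: |A| = 9, |A ∩ B| = 5; needs |A ∩ B| ≤ |A ∖ B| — false.

1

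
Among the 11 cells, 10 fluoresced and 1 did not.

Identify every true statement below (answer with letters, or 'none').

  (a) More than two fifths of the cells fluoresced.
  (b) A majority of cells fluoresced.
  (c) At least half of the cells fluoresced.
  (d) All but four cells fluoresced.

|A| = 11, |A ∩ B| = 10, |A ∖ B| = 1.
(a) |A ∩ B| / |A| > 2/5: holds.
(b) |A ∩ B| > |A ∖ B|: holds.
(c) |A ∩ B| ≥ |A ∖ B|: holds.
(d) |A ∖ B| = 4: fails.

(a), (b), (c)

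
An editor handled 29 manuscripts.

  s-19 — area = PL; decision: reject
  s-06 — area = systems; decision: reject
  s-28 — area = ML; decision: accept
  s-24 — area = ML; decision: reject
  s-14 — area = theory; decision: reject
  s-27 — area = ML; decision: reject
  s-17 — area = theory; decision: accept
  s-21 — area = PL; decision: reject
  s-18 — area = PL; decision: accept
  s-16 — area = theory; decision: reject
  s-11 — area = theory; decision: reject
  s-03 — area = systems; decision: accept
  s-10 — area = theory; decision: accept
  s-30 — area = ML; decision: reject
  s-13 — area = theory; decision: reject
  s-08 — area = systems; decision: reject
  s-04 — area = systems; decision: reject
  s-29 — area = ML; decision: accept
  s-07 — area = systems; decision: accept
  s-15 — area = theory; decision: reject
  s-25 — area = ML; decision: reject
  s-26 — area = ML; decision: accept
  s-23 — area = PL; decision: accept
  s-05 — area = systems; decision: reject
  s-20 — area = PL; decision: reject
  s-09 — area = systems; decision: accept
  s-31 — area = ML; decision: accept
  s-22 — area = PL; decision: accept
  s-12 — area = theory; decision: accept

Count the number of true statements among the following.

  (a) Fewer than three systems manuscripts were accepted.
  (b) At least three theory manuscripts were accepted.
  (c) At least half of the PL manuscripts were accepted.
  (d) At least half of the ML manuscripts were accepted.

3

(a) systems: |A| = 7, |A ∩ B| = 3; needs |A ∩ B| < 3 — false.
(b) theory: |A| = 8, |A ∩ B| = 3; needs |A ∩ B| ≥ 3 — true.
(c) PL: |A| = 6, |A ∩ B| = 3; needs |A ∩ B| ≥ |A ∖ B| — true.
(d) ML: |A| = 8, |A ∩ B| = 4; needs |A ∩ B| ≥ |A ∖ B| — true.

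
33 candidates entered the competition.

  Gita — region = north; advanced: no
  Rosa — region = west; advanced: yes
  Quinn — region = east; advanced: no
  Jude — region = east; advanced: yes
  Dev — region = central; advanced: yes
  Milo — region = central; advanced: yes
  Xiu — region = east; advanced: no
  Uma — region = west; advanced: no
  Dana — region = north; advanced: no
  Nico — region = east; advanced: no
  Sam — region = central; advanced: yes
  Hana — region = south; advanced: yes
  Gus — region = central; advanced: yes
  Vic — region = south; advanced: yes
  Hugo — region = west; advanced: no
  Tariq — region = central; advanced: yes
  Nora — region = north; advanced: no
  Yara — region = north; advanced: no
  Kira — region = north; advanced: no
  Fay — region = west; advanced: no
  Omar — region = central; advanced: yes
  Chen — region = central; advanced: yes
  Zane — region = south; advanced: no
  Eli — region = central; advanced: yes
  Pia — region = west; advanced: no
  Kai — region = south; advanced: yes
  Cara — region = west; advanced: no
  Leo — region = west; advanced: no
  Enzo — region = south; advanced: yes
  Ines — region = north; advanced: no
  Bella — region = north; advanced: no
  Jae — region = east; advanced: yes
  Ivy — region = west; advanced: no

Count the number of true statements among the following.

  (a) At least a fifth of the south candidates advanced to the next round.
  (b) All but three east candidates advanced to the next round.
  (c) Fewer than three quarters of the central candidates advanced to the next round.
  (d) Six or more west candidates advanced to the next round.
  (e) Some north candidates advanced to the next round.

2

(a) south: |A| = 5, |A ∩ B| = 4; needs |A ∩ B| / |A| ≥ 1/5 — true.
(b) east: |A| = 5, |A ∩ B| = 2; needs |A ∖ B| = 3 — true.
(c) central: |A| = 8, |A ∩ B| = 8; needs |A ∩ B| / |A| < 3/4 — false.
(d) west: |A| = 8, |A ∩ B| = 1; needs |A ∩ B| ≥ 6 — false.
(e) north: |A| = 7, |A ∩ B| = 0; needs A ∩ B ≠ ∅ (|A ∩ B| ≥ 1) — false.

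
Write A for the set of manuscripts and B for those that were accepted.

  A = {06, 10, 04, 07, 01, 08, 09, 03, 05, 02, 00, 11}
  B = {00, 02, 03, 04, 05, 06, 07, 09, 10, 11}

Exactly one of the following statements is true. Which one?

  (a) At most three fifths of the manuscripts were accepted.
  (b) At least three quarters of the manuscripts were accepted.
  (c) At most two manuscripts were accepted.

(b)

|A| = 12, |A ∩ B| = 10, |A ∖ B| = 2.
(a) requires |A ∩ B| / |A| ≤ 3/5: false.
(b) requires |A ∩ B| / |A| ≥ 3/4: true.
(c) requires |A ∩ B| ≤ 2: false.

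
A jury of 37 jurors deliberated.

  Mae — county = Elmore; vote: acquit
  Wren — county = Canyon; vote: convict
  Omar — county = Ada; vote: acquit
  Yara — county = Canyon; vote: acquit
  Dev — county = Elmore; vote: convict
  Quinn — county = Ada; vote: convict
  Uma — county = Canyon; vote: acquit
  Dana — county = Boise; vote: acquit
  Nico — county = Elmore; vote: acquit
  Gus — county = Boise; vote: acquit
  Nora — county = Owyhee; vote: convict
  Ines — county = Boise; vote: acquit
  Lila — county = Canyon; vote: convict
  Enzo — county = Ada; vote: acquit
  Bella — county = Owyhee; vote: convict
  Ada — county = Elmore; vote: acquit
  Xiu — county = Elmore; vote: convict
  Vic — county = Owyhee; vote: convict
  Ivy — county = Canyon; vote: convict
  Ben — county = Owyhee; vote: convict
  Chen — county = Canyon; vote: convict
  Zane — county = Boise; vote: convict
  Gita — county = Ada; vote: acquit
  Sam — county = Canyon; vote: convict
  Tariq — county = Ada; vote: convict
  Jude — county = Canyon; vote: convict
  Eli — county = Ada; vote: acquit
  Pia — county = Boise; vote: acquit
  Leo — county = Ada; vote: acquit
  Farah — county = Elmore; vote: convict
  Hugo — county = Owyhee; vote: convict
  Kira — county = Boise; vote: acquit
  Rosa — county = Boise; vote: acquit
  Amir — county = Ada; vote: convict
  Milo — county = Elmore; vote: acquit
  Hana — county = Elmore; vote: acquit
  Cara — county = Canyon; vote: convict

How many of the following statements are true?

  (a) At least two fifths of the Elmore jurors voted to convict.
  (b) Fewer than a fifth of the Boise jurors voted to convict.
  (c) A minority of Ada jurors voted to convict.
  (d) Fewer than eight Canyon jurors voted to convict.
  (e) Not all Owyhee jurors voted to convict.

(a) Elmore: |A| = 8, |A ∩ B| = 3; needs |A ∩ B| / |A| ≥ 2/5 — false.
(b) Boise: |A| = 7, |A ∩ B| = 1; needs |A ∩ B| / |A| < 1/5 — true.
(c) Ada: |A| = 8, |A ∩ B| = 3; needs |A ∩ B| < |A ∖ B| — true.
(d) Canyon: |A| = 9, |A ∩ B| = 7; needs |A ∩ B| < 8 — true.
(e) Owyhee: |A| = 5, |A ∩ B| = 5; needs A ⊄ B (|A ∖ B| ≥ 1) — false.

3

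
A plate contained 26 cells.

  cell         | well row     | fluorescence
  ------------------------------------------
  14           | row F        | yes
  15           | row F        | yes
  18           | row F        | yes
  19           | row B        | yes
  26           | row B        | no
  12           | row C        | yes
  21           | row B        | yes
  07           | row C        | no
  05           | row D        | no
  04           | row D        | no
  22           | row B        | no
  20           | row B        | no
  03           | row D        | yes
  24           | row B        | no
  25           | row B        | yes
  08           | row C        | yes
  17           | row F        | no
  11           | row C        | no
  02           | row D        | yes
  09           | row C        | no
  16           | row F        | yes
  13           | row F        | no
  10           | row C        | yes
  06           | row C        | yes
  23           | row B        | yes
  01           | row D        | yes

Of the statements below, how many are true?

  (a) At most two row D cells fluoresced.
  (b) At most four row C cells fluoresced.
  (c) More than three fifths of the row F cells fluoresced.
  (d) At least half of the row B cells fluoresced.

3

(a) row D: |A| = 5, |A ∩ B| = 3; needs |A ∩ B| ≤ 2 — false.
(b) row C: |A| = 7, |A ∩ B| = 4; needs |A ∩ B| ≤ 4 — true.
(c) row F: |A| = 6, |A ∩ B| = 4; needs |A ∩ B| / |A| > 3/5 — true.
(d) row B: |A| = 8, |A ∩ B| = 4; needs |A ∩ B| ≥ |A ∖ B| — true.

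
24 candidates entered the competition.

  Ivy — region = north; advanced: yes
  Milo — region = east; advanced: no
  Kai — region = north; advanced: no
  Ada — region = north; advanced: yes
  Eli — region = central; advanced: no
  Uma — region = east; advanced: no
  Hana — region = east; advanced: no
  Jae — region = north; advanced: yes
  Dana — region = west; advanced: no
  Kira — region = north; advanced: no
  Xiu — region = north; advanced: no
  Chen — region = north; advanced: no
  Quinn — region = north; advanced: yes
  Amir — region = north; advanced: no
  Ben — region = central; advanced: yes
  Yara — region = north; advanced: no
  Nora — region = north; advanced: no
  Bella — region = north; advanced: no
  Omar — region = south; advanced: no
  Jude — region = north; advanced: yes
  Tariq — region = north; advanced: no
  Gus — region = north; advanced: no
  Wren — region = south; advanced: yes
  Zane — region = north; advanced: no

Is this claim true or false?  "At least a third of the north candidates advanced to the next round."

'At least a third of the north candidates advanced to the next round' holds iff |A ∩ B| / |A| ≥ 1/3.
|A| = 16, |A ∩ B| = 5, |A ∖ B| = 11.
|A ∩ B|/|A| = 5/16, so the statement is false.

False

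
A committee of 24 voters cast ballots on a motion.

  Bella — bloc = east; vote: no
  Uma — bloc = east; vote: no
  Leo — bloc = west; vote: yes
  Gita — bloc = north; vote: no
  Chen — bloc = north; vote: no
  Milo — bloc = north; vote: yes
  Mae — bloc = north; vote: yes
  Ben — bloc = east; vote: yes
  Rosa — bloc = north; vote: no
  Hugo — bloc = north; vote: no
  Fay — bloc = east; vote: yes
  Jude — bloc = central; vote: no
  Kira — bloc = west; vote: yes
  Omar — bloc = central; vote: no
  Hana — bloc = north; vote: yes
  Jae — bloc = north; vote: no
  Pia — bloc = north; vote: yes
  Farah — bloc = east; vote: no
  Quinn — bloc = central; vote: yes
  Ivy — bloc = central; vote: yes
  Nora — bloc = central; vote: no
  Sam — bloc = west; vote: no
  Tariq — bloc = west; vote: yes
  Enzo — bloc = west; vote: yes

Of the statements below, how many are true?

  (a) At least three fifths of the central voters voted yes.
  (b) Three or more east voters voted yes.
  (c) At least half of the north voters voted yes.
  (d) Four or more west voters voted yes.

(a) central: |A| = 5, |A ∩ B| = 2; needs |A ∩ B| / |A| ≥ 3/5 — false.
(b) east: |A| = 5, |A ∩ B| = 2; needs |A ∩ B| ≥ 3 — false.
(c) north: |A| = 9, |A ∩ B| = 4; needs |A ∩ B| ≥ |A ∖ B| — false.
(d) west: |A| = 5, |A ∩ B| = 4; needs |A ∩ B| ≥ 4 — true.

1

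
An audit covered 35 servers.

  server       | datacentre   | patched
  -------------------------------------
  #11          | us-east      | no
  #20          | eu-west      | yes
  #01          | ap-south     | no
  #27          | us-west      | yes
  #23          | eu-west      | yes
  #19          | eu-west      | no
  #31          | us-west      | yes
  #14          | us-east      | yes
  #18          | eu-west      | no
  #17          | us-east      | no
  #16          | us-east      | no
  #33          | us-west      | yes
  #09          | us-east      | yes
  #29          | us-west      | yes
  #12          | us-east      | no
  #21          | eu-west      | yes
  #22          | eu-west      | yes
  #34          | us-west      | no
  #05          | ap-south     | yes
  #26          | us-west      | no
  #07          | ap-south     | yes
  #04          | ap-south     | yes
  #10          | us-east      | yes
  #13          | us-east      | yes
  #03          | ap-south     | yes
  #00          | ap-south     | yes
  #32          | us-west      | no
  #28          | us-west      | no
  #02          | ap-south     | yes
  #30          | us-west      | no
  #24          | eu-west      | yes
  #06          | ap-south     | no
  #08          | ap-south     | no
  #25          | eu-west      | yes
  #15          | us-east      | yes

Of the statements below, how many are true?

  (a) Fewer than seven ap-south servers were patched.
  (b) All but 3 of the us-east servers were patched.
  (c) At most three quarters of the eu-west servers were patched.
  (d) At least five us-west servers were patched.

(a) ap-south: |A| = 9, |A ∩ B| = 6; needs |A ∩ B| < 7 — true.
(b) us-east: |A| = 9, |A ∩ B| = 5; needs |A ∖ B| = 3 — false.
(c) eu-west: |A| = 8, |A ∩ B| = 6; needs |A ∩ B| / |A| ≤ 3/4 — true.
(d) us-west: |A| = 9, |A ∩ B| = 4; needs |A ∩ B| ≥ 5 — false.

2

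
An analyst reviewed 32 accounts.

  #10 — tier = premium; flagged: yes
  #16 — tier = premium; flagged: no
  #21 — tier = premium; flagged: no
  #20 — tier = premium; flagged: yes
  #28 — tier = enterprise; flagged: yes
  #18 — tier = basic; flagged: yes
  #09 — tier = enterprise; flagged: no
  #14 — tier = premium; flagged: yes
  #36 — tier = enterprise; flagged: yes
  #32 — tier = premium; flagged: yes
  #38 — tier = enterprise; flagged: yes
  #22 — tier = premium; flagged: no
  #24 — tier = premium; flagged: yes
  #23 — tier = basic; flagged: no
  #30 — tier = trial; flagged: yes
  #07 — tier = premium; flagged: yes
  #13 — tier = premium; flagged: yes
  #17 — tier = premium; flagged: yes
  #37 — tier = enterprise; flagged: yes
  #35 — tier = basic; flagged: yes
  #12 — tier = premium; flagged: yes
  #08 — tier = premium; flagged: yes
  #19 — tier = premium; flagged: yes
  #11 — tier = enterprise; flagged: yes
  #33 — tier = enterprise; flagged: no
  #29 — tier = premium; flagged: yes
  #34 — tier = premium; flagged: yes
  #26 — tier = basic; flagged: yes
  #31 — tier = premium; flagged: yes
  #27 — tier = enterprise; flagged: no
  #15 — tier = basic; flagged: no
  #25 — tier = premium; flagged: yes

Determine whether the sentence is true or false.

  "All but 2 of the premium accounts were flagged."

'All but 2 of the premium accounts were flagged' holds iff |A ∖ B| = 2.
|A| = 18, |A ∩ B| = 15, |A ∖ B| = 3.
|A ∖ B| = 3, so the statement is false.

False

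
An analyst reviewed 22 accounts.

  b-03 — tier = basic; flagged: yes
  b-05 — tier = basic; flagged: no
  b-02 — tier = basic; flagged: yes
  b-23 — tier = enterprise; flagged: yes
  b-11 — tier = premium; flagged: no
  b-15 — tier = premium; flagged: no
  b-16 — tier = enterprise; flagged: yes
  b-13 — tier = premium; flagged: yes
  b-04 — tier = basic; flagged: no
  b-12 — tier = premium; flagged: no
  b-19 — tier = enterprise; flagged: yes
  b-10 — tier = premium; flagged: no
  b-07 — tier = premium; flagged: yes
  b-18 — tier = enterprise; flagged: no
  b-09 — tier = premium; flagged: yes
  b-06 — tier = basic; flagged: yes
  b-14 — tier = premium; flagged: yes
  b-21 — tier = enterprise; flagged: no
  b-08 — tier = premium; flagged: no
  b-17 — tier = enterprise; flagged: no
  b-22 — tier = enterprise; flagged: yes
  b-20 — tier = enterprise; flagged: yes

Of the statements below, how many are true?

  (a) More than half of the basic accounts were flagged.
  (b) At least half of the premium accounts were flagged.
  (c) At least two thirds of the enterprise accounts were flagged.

(a) basic: |A| = 5, |A ∩ B| = 3; needs |A ∩ B| > |A ∖ B| — true.
(b) premium: |A| = 9, |A ∩ B| = 4; needs |A ∩ B| ≥ |A ∖ B| — false.
(c) enterprise: |A| = 8, |A ∩ B| = 5; needs |A ∩ B| / |A| ≥ 2/3 — false.

1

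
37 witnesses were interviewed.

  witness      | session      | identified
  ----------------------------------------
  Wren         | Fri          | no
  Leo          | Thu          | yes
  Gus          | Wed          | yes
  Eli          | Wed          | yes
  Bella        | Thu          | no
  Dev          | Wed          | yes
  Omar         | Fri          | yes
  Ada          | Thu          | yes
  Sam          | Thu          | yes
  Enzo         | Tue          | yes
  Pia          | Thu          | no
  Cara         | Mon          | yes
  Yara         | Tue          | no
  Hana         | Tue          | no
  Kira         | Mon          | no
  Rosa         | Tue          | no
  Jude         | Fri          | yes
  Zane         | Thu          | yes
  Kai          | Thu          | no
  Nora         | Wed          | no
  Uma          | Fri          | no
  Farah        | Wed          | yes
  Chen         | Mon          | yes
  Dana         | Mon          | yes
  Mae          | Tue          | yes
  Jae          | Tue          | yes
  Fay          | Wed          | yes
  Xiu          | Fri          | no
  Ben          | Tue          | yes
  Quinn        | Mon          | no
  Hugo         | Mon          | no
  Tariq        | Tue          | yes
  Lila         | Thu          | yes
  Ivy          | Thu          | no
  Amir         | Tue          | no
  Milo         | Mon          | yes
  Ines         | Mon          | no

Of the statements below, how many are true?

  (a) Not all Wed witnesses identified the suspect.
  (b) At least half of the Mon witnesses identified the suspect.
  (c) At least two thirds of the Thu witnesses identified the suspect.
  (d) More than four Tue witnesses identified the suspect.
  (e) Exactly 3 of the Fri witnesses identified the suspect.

(a) Wed: |A| = 6, |A ∩ B| = 5; needs A ⊄ B (|A ∖ B| ≥ 1) — true.
(b) Mon: |A| = 8, |A ∩ B| = 4; needs |A ∩ B| ≥ |A ∖ B| — true.
(c) Thu: |A| = 9, |A ∩ B| = 5; needs |A ∩ B| / |A| ≥ 2/3 — false.
(d) Tue: |A| = 9, |A ∩ B| = 5; needs |A ∩ B| > 4 — true.
(e) Fri: |A| = 5, |A ∩ B| = 2; needs |A ∩ B| = 3 — false.

3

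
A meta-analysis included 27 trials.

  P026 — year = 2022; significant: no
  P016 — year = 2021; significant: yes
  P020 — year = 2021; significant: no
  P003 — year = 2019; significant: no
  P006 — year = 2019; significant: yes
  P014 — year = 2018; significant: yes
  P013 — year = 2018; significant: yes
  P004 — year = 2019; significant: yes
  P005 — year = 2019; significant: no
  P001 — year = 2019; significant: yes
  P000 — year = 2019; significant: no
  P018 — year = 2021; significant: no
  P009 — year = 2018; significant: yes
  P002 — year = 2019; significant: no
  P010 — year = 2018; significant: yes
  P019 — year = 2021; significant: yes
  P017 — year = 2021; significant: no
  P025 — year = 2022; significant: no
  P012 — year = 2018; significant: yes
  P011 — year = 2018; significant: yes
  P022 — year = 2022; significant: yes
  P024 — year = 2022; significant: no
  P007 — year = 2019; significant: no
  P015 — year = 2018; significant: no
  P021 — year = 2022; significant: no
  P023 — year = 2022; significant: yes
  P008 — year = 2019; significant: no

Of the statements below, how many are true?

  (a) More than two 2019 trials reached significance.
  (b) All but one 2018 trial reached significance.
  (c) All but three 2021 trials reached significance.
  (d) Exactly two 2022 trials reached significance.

(a) 2019: |A| = 9, |A ∩ B| = 3; needs |A ∩ B| > 2 — true.
(b) 2018: |A| = 7, |A ∩ B| = 6; needs |A ∖ B| = 1 — true.
(c) 2021: |A| = 5, |A ∩ B| = 2; needs |A ∖ B| = 3 — true.
(d) 2022: |A| = 6, |A ∩ B| = 2; needs |A ∩ B| = 2 — true.

4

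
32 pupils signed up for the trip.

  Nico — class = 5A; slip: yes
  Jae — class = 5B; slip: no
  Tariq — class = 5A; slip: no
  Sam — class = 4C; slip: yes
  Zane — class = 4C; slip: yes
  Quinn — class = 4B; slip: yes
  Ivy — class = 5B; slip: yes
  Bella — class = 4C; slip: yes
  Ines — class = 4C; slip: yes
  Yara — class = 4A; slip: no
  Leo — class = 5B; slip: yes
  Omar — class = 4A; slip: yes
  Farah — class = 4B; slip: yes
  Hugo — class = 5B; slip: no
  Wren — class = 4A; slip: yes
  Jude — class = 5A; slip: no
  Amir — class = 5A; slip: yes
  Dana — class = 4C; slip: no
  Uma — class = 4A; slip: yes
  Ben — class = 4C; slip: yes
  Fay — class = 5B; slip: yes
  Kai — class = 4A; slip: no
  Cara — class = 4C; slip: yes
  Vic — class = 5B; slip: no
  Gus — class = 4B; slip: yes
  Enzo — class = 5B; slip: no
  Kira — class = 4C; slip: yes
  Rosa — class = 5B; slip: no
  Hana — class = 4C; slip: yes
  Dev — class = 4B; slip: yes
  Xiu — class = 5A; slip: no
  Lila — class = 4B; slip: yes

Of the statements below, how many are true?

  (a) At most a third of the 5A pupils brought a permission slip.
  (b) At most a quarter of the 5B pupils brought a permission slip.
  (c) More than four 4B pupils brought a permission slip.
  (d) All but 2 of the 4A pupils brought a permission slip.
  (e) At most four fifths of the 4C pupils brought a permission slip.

(a) 5A: |A| = 5, |A ∩ B| = 2; needs |A ∩ B| / |A| ≤ 1/3 — false.
(b) 5B: |A| = 8, |A ∩ B| = 3; needs |A ∩ B| / |A| ≤ 1/4 — false.
(c) 4B: |A| = 5, |A ∩ B| = 5; needs |A ∩ B| > 4 — true.
(d) 4A: |A| = 5, |A ∩ B| = 3; needs |A ∖ B| = 2 — true.
(e) 4C: |A| = 9, |A ∩ B| = 8; needs |A ∩ B| / |A| ≤ 4/5 — false.

2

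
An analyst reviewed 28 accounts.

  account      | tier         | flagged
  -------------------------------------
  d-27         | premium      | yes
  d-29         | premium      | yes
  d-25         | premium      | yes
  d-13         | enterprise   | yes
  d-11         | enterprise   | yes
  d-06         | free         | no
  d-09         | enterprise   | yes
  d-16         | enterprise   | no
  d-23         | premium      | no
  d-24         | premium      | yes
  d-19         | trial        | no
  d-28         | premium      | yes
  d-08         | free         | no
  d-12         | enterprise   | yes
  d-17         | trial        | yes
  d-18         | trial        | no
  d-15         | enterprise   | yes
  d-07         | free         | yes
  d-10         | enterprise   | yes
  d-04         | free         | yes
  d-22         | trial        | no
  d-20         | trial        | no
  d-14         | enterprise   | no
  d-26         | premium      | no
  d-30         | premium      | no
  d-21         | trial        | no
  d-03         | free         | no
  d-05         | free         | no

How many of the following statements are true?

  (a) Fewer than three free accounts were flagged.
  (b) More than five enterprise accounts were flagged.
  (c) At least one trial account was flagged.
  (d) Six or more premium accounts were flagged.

(a) free: |A| = 6, |A ∩ B| = 2; needs |A ∩ B| < 3 — true.
(b) enterprise: |A| = 8, |A ∩ B| = 6; needs |A ∩ B| > 5 — true.
(c) trial: |A| = 6, |A ∩ B| = 1; needs A ∩ B ≠ ∅ (|A ∩ B| ≥ 1) — true.
(d) premium: |A| = 8, |A ∩ B| = 5; needs |A ∩ B| ≥ 6 — false.

3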